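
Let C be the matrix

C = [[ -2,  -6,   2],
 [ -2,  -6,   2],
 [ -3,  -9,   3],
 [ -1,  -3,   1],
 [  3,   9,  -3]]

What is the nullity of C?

Row reduce to echelon form.
R2 ← R2 − R1: [0, 0, 0]
R3 ← R3 − (3/2)·R1: [0, 0, 0]
R4 ← R4 − (1/2)·R1: [0, 0, 0]
R5 ← R5 + (3/2)·R1: [0, 0, 0]
1 nonzero row, so rank(C) = 1.
C has 3 columns; by rank–nullity, nullity = 3 − 1 = 2.

2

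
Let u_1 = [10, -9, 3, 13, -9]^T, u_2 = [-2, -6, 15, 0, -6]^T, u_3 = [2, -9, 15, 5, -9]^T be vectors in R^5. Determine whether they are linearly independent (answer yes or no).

Form the matrix with these vectors as rows and row reduce.
R2 ← R2 + (1/5)·R1: [0, -39/5, 78/5, 13/5, -39/5]
R3 ← R3 − (1/5)·R1: [0, -36/5, 72/5, 12/5, -36/5]
R3 ← R3 − (12/13)·R2: [0, 0, 0, 0, 0]
2 nonzero rows, so the 3 vectors span a space of dimension 2.
Since 2 < 3, the vectors are linearly dependent.

no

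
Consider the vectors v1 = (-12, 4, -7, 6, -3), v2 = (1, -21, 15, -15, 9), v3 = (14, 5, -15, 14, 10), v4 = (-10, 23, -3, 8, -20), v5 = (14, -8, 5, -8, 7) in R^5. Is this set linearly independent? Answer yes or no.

no

Form the matrix with these vectors as rows and row reduce.
R2 ← R2 + (1/12)·R1: [0, -62/3, 173/12, -29/2, 35/4]
R3 ← R3 + (7/6)·R1: [0, 29/3, -139/6, 21, 13/2]
R4 ← R4 − (5/6)·R1: [0, 59/3, 17/6, 3, -35/2]
R5 ← R5 + (7/6)·R1: [0, -10/3, -19/6, -1, 7/2]
R3 ← R3 + (29/62)·R2: [0, 0, -4073/248, 1763/124, 2627/248]
R4 ← R4 + (59/62)·R2: [0, 0, 4105/248, -1339/124, -2275/248]
R5 ← R5 − (5/31)·R2: [0, 0, -681/124, 83/62, 259/124]
R4 ← R4 + (4105/4073)·R3: [0, 0, 0, 14382/4073, 6120/4073]
R5 ← R5 − (1362/4073)·R3: [0, 0, 0, -13912/4073, -5920/4073]
R5 ← R5 + (148/153)·R4: [0, 0, 0, 0, 0]
4 nonzero rows, so the 5 vectors span a space of dimension 4.
Since 4 < 5, the vectors are linearly dependent.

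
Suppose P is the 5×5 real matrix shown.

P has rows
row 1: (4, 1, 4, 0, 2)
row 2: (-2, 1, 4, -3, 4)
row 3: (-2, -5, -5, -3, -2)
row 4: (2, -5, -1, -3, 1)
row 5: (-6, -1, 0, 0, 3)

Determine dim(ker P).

Row reduce to echelon form.
R2 ← R2 + (1/2)·R1: [0, 3/2, 6, -3, 5]
R3 ← R3 + (1/2)·R1: [0, -9/2, -3, -3, -1]
R4 ← R4 − (1/2)·R1: [0, -11/2, -3, -3, 0]
R5 ← R5 + (3/2)·R1: [0, 1/2, 6, 0, 6]
R3 ← R3 + (3)·R2: [0, 0, 15, -12, 14]
R4 ← R4 + (11/3)·R2: [0, 0, 19, -14, 55/3]
R5 ← R5 − (1/3)·R2: [0, 0, 4, 1, 13/3]
R4 ← R4 − (19/15)·R3: [0, 0, 0, 6/5, 3/5]
R5 ← R5 − (4/15)·R3: [0, 0, 0, 21/5, 3/5]
R5 ← R5 − (7/2)·R4: [0, 0, 0, 0, -3/2]
5 nonzero rows, so rank(P) = 5.
P has 5 columns; by rank–nullity, nullity = 5 − 5 = 0.

0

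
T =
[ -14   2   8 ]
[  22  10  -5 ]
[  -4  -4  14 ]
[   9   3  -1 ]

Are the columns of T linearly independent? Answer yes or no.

yes

Row reduce T to echelon form.
R2 ← R2 + (11/7)·R1: [0, 92/7, 53/7]
R3 ← R3 − (2/7)·R1: [0, -32/7, 82/7]
R4 ← R4 + (9/14)·R1: [0, 30/7, 29/7]
R3 ← R3 + (8/23)·R2: [0, 0, 330/23]
R4 ← R4 − (15/46)·R2: [0, 0, 77/46]
R4 ← R4 − (7/60)·R3: [0, 0, 0]
3 pivots among 3 columns.
Every column is a pivot column, so the columns are linearly independent.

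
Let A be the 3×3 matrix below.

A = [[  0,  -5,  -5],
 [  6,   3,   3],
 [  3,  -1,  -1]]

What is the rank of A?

2

Row reduce to echelon form.
Swap R1 ↔ R2
R3 ← R3 − (1/2)·R1: [0, -5/2, -5/2]
R3 ← R3 − (1/2)·R2: [0, 0, 0]
Echelon form has 2 nonzero rows, so rank(A) = 2.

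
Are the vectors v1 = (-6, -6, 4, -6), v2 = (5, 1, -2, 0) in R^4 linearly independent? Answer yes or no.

Form the matrix with these vectors as rows and row reduce.
R2 ← R2 + (5/6)·R1: [0, -4, 4/3, -5]
2 nonzero rows, so the 2 vectors span a space of dimension 2.
Since 2 = 2, the vectors are linearly independent.

yes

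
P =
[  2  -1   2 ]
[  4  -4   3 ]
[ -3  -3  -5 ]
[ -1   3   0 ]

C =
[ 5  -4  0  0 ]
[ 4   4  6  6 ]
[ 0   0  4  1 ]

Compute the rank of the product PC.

First compute PC:
[[  6, -12,   2,  -4],
 [  4, -32, -12, -21],
 [-27,   0, -38, -23],
 [  7,  16,  18,  18]]
Now row reduce the product.
R2 ← R2 − (2/3)·R1: [0, -24, -40/3, -55/3]
R3 ← R3 + (9/2)·R1: [0, -54, -29, -41]
R4 ← R4 − (7/6)·R1: [0, 30, 47/3, 68/3]
R3 ← R3 − (9/4)·R2: [0, 0, 1, 1/4]
R4 ← R4 + (5/4)·R2: [0, 0, -1, -1/4]
R4 ← R4 + R3: [0, 0, 0, 0]
3 nonzero rows, so rank(PC) = 3.

3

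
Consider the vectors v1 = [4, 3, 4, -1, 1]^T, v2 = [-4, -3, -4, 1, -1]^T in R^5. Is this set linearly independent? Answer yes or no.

Form the matrix with these vectors as rows and row reduce.
R2 ← R2 + R1: [0, 0, 0, 0, 0]
1 nonzero row, so the 2 vectors span a space of dimension 1.
Since 1 < 2, the vectors are linearly dependent.

no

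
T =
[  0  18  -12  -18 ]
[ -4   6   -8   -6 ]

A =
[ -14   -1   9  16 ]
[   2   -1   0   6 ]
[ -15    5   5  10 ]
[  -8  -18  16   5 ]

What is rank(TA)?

2

First compute TA:
[[360, 246, -348, -102],
 [236,  66, -172, -138]]
Now row reduce the product.
R2 ← R2 − (59/90)·R1: [0, -1429/15, 842/15, -1067/15]
2 nonzero rows, so rank(TA) = 2.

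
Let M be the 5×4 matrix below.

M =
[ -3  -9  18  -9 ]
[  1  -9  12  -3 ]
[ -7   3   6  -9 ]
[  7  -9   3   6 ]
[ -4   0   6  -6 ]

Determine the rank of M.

2

Row reduce to echelon form.
R2 ← R2 + (1/3)·R1: [0, -12, 18, -6]
R3 ← R3 − (7/3)·R1: [0, 24, -36, 12]
R4 ← R4 + (7/3)·R1: [0, -30, 45, -15]
R5 ← R5 − (4/3)·R1: [0, 12, -18, 6]
R3 ← R3 + (2)·R2: [0, 0, 0, 0]
R4 ← R4 − (5/2)·R2: [0, 0, 0, 0]
R5 ← R5 + R2: [0, 0, 0, 0]
Echelon form has 2 nonzero rows, so rank(M) = 2.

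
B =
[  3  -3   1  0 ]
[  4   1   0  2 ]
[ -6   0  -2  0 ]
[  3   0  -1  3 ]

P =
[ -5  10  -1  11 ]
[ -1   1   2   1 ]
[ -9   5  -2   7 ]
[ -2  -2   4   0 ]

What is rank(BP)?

3

First compute BP:
[[-21,  32, -11,  37],
 [-25,  37,   6,  45],
 [ 48, -70,  10, -80],
 [-12,  19,  11,  26]]
Now row reduce the product.
R2 ← R2 − (25/21)·R1: [0, -23/21, 401/21, 20/21]
R3 ← R3 + (16/7)·R1: [0, 22/7, -106/7, 32/7]
R4 ← R4 − (4/7)·R1: [0, 5/7, 121/7, 34/7]
R3 ← R3 + (66/23)·R2: [0, 0, 912/23, 168/23]
R4 ← R4 + (15/23)·R2: [0, 0, 684/23, 126/23]
R4 ← R4 − (3/4)·R3: [0, 0, 0, 0]
3 nonzero rows, so rank(BP) = 3.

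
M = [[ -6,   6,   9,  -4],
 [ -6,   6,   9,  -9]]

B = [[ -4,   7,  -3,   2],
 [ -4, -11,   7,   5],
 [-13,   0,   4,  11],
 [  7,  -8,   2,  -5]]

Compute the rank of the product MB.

2

First compute MB:
[[-145, -76,  88, 137],
 [-180, -36,  78, 162]]
Now row reduce the product.
R2 ← R2 − (36/29)·R1: [0, 1692/29, -906/29, -234/29]
2 nonzero rows, so rank(MB) = 2.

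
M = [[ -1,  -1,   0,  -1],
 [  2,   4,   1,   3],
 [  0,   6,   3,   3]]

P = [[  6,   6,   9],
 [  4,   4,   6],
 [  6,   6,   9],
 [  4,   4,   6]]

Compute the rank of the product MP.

1

First compute MP:
[[-14, -14, -21],
 [ 46,  46,  69],
 [ 54,  54,  81]]
Now row reduce the product.
R2 ← R2 + (23/7)·R1: [0, 0, 0]
R3 ← R3 + (27/7)·R1: [0, 0, 0]
1 nonzero row, so rank(MP) = 1.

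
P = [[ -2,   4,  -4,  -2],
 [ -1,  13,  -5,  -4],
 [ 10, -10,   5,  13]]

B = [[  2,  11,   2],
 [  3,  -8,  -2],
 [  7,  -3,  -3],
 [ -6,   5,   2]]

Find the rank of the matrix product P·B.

First compute PB:
[[ -8, -52,  -4],
 [ 26, -120, -21],
 [-53, 240,  51]]
Now row reduce the product.
R2 ← R2 + (13/4)·R1: [0, -289, -34]
R3 ← R3 − (53/8)·R1: [0, 1169/2, 155/2]
R3 ← R3 + (1169/578)·R2: [0, 0, 297/34]
3 nonzero rows, so rank(PB) = 3.

3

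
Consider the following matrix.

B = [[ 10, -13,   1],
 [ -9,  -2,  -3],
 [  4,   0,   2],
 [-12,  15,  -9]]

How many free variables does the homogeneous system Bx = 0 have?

0

Row reduce to echelon form.
R2 ← R2 + (9/10)·R1: [0, -137/10, -21/10]
R3 ← R3 − (2/5)·R1: [0, 26/5, 8/5]
R4 ← R4 + (6/5)·R1: [0, -3/5, -39/5]
R3 ← R3 + (52/137)·R2: [0, 0, 110/137]
R4 ← R4 − (6/137)·R2: [0, 0, -1056/137]
R4 ← R4 + (48/5)·R3: [0, 0, 0]
3 nonzero rows, so rank(B) = 3.
B has 3 columns; by rank–nullity, nullity = 3 − 3 = 0.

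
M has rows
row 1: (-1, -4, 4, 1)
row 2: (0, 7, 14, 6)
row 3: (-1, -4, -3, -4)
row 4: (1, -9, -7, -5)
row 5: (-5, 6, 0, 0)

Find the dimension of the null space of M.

Row reduce to echelon form.
R3 ← R3 − R1: [0, 0, -7, -5]
R4 ← R4 + R1: [0, -13, -3, -4]
R5 ← R5 − (5)·R1: [0, 26, -20, -5]
R4 ← R4 + (13/7)·R2: [0, 0, 23, 50/7]
R5 ← R5 − (26/7)·R2: [0, 0, -72, -191/7]
R4 ← R4 + (23/7)·R3: [0, 0, 0, -65/7]
R5 ← R5 − (72/7)·R3: [0, 0, 0, 169/7]
R5 ← R5 + (13/5)·R4: [0, 0, 0, 0]
4 nonzero rows, so rank(M) = 4.
M has 4 columns; by rank–nullity, nullity = 4 − 4 = 0.

0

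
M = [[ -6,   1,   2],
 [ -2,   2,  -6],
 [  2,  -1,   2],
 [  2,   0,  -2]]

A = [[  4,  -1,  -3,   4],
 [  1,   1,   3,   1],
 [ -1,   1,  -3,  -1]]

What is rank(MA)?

First compute MA:
[[-25,   9,  15, -25],
 [  0,  -2,  30,   0],
 [  5,  -1, -15,   5],
 [ 10,  -4,   0,  10]]
Now row reduce the product.
R3 ← R3 + (1/5)·R1: [0, 4/5, -12, 0]
R4 ← R4 + (2/5)·R1: [0, -2/5, 6, 0]
R3 ← R3 + (2/5)·R2: [0, 0, 0, 0]
R4 ← R4 − (1/5)·R2: [0, 0, 0, 0]
2 nonzero rows, so rank(MA) = 2.

2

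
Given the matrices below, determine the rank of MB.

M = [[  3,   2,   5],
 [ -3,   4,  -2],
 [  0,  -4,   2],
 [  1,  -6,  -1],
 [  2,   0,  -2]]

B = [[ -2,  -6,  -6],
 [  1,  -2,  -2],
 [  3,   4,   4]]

First compute MB:
[[ 11,  -2,  -2],
 [  4,   2,   2],
 [  2,  16,  16],
 [-11,   2,   2],
 [-10, -20, -20]]
Now row reduce the product.
R2 ← R2 − (4/11)·R1: [0, 30/11, 30/11]
R3 ← R3 − (2/11)·R1: [0, 180/11, 180/11]
R4 ← R4 + R1: [0, 0, 0]
R5 ← R5 + (10/11)·R1: [0, -240/11, -240/11]
R3 ← R3 − (6)·R2: [0, 0, 0]
R5 ← R5 + (8)·R2: [0, 0, 0]
2 nonzero rows, so rank(MB) = 2.

2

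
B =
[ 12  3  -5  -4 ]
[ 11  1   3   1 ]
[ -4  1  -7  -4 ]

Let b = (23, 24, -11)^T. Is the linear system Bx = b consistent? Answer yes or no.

Row reduce the augmented matrix [B | b].
R2 ← R2 − (11/12)·R1: [0, -7/4, 91/12, 14/3, 35/12]
R3 ← R3 + (1/3)·R1: [0, 2, -26/3, -16/3, -10/3]
R3 ← R3 + (8/7)·R2: [0, 0, 0, 0, 0]
The echelon form has 2 nonzero rows, and every pivot lies in the first 4 columns, so rank(B) = rank([B|b]) = 2.
The system is consistent.

yes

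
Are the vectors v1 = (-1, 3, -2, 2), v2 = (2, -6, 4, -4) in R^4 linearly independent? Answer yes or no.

Form the matrix with these vectors as rows and row reduce.
R2 ← R2 + (2)·R1: [0, 0, 0, 0]
1 nonzero row, so the 2 vectors span a space of dimension 1.
Since 1 < 2, the vectors are linearly dependent.

no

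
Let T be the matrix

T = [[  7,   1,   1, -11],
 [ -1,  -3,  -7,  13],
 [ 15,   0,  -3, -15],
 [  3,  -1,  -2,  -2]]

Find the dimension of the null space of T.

1

Row reduce to echelon form.
R2 ← R2 + (1/7)·R1: [0, -20/7, -48/7, 80/7]
R3 ← R3 − (15/7)·R1: [0, -15/7, -36/7, 60/7]
R4 ← R4 − (3/7)·R1: [0, -10/7, -17/7, 19/7]
R3 ← R3 − (3/4)·R2: [0, 0, 0, 0]
R4 ← R4 − (1/2)·R2: [0, 0, 1, -3]
Swap R3 ↔ R4
3 nonzero rows, so rank(T) = 3.
T has 4 columns; by rank–nullity, nullity = 4 − 3 = 1.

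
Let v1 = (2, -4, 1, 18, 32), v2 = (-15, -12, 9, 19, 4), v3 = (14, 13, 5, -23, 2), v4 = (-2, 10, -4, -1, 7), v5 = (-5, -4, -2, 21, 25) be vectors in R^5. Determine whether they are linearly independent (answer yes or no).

Form the matrix with these vectors as rows and row reduce.
R2 ← R2 + (15/2)·R1: [0, -42, 33/2, 154, 244]
R3 ← R3 − (7)·R1: [0, 41, -2, -149, -222]
R4 ← R4 + R1: [0, 6, -3, 17, 39]
R5 ← R5 + (5/2)·R1: [0, -14, 1/2, 66, 105]
R3 ← R3 + (41/42)·R2: [0, 0, 395/28, 4/3, 340/21]
R4 ← R4 + (1/7)·R2: [0, 0, -9/14, 39, 517/7]
R5 ← R5 − (1/3)·R2: [0, 0, -5, 44/3, 71/3]
R4 ← R4 + (18/395)·R3: [0, 0, 0, 15429/395, 5893/79]
R5 ← R5 + (28/79)·R3: [0, 0, 0, 1196/79, 2323/79]
R5 ← R5 − (5980/15429)·R4: [0, 0, 0, 0, 7613/15429]
5 nonzero rows, so the 5 vectors span a space of dimension 5.
Since 5 = 5, the vectors are linearly independent.

yes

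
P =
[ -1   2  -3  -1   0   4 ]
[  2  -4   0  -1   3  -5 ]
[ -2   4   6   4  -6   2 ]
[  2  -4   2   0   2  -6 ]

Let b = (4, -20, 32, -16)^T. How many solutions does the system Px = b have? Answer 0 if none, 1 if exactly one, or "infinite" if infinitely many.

infinite

Row reduce the augmented matrix [P | b].
R2 ← R2 + (2)·R1: [0, 0, -6, -3, 3, 3, -12]
R3 ← R3 − (2)·R1: [0, 0, 12, 6, -6, -6, 24]
R4 ← R4 + (2)·R1: [0, 0, -4, -2, 2, 2, -8]
R3 ← R3 + (2)·R2: [0, 0, 0, 0, 0, 0, 0]
R4 ← R4 − (2/3)·R2: [0, 0, 0, 0, 0, 0, 0]
The echelon form has 2 nonzero rows, and every pivot lies in the first 6 columns, so rank(P) = rank([P|b]) = 2.
The system is consistent.
rank = 2 < 6 unknowns, so there are infinitely many solutions.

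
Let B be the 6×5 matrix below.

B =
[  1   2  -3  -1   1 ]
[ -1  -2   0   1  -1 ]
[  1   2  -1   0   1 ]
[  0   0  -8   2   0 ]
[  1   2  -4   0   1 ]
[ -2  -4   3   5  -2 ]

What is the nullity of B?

Row reduce to echelon form.
R2 ← R2 + R1: [0, 0, -3, 0, 0]
R3 ← R3 − R1: [0, 0, 2, 1, 0]
R5 ← R5 − R1: [0, 0, -1, 1, 0]
R6 ← R6 + (2)·R1: [0, 0, -3, 3, 0]
R3 ← R3 + (2/3)·R2: [0, 0, 0, 1, 0]
R4 ← R4 − (8/3)·R2: [0, 0, 0, 2, 0]
R5 ← R5 − (1/3)·R2: [0, 0, 0, 1, 0]
R6 ← R6 − R2: [0, 0, 0, 3, 0]
R4 ← R4 − (2)·R3: [0, 0, 0, 0, 0]
R5 ← R5 − R3: [0, 0, 0, 0, 0]
R6 ← R6 − (3)·R3: [0, 0, 0, 0, 0]
3 nonzero rows, so rank(B) = 3.
B has 5 columns; by rank–nullity, nullity = 5 − 3 = 2.

2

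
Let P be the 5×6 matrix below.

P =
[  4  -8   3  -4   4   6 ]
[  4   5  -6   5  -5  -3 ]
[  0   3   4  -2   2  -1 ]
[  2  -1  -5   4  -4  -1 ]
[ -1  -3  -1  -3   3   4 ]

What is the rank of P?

Row reduce to echelon form.
R2 ← R2 − R1: [0, 13, -9, 9, -9, -9]
R4 ← R4 − (1/2)·R1: [0, 3, -13/2, 6, -6, -4]
R5 ← R5 + (1/4)·R1: [0, -5, -1/4, -4, 4, 11/2]
R3 ← R3 − (3/13)·R2: [0, 0, 79/13, -53/13, 53/13, 14/13]
R4 ← R4 − (3/13)·R2: [0, 0, -115/26, 51/13, -51/13, -25/13]
R5 ← R5 + (5/13)·R2: [0, 0, -193/52, -7/13, 7/13, 53/26]
R4 ← R4 + (115/158)·R3: [0, 0, 0, 151/158, -151/158, -90/79]
R5 ← R5 + (193/316)·R3: [0, 0, 0, -957/316, 957/316, 213/79]
R5 ← R5 + (957/302)·R4: [0, 0, 0, 0, 0, -138/151]
Echelon form has 5 nonzero rows, so rank(P) = 5.

5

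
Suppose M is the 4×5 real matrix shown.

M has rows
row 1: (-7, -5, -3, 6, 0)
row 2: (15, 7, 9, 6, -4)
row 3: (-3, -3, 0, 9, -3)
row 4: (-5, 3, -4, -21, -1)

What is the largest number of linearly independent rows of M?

Row reduce to echelon form.
R2 ← R2 + (15/7)·R1: [0, -26/7, 18/7, 132/7, -4]
R3 ← R3 − (3/7)·R1: [0, -6/7, 9/7, 45/7, -3]
R4 ← R4 − (5/7)·R1: [0, 46/7, -13/7, -177/7, -1]
R3 ← R3 − (3/13)·R2: [0, 0, 9/13, 27/13, -27/13]
R4 ← R4 + (23/13)·R2: [0, 0, 35/13, 105/13, -105/13]
R4 ← R4 − (35/9)·R3: [0, 0, 0, 0, 0]
Echelon form has 3 nonzero rows, so rank(M) = 3.
The rank gives the maximum number of linearly independent rows: 3.

3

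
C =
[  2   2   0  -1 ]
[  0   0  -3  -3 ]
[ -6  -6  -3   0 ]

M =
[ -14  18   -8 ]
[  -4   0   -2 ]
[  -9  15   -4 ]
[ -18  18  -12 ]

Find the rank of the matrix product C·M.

2

First compute CM:
[[-18,  18,  -8],
 [ 81, -99,  48],
 [135, -153,  72]]
Now row reduce the product.
R2 ← R2 + (9/2)·R1: [0, -18, 12]
R3 ← R3 + (15/2)·R1: [0, -18, 12]
R3 ← R3 − R2: [0, 0, 0]
2 nonzero rows, so rank(CM) = 2.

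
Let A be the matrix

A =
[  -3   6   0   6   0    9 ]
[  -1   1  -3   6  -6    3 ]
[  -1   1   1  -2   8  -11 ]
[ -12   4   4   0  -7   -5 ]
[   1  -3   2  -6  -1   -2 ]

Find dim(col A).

5

Row reduce to echelon form.
R2 ← R2 − (1/3)·R1: [0, -1, -3, 4, -6, 0]
R3 ← R3 − (1/3)·R1: [0, -1, 1, -4, 8, -14]
R4 ← R4 − (4)·R1: [0, -20, 4, -24, -7, -41]
R5 ← R5 + (1/3)·R1: [0, -1, 2, -4, -1, 1]
R3 ← R3 − R2: [0, 0, 4, -8, 14, -14]
R4 ← R4 − (20)·R2: [0, 0, 64, -104, 113, -41]
R5 ← R5 − R2: [0, 0, 5, -8, 5, 1]
R4 ← R4 − (16)·R3: [0, 0, 0, 24, -111, 183]
R5 ← R5 − (5/4)·R3: [0, 0, 0, 2, -25/2, 37/2]
R5 ← R5 − (1/12)·R4: [0, 0, 0, 0, -13/4, 13/4]
Echelon form has 5 nonzero rows, so rank(A) = 5.
The column space has dimension equal to the rank: 5.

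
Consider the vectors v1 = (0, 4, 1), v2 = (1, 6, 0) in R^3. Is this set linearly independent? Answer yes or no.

yes

Form the matrix with these vectors as rows and row reduce.
Swap R1 ↔ R2
2 nonzero rows, so the 2 vectors span a space of dimension 2.
Since 2 = 2, the vectors are linearly independent.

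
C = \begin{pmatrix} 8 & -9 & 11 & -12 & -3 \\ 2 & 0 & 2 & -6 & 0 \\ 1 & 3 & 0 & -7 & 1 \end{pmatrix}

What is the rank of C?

2

Row reduce to echelon form.
R2 ← R2 − (1/4)·R1: [0, 9/4, -3/4, -3, 3/4]
R3 ← R3 − (1/8)·R1: [0, 33/8, -11/8, -11/2, 11/8]
R3 ← R3 − (11/6)·R2: [0, 0, 0, 0, 0]
Echelon form has 2 nonzero rows, so rank(C) = 2.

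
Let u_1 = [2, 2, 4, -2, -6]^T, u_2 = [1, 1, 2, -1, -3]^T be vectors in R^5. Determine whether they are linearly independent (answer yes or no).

Form the matrix with these vectors as rows and row reduce.
R2 ← R2 − (1/2)·R1: [0, 0, 0, 0, 0]
1 nonzero row, so the 2 vectors span a space of dimension 1.
Since 1 < 2, the vectors are linearly dependent.

no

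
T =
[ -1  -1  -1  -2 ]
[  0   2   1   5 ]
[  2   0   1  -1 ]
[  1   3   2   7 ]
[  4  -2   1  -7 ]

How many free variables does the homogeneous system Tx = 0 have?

Row reduce to echelon form.
R3 ← R3 + (2)·R1: [0, -2, -1, -5]
R4 ← R4 + R1: [0, 2, 1, 5]
R5 ← R5 + (4)·R1: [0, -6, -3, -15]
R3 ← R3 + R2: [0, 0, 0, 0]
R4 ← R4 − R2: [0, 0, 0, 0]
R5 ← R5 + (3)·R2: [0, 0, 0, 0]
2 nonzero rows, so rank(T) = 2.
T has 4 columns; by rank–nullity, nullity = 4 − 2 = 2.

2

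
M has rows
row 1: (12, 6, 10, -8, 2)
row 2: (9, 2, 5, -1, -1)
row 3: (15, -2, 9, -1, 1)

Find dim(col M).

3

Row reduce to echelon form.
R2 ← R2 − (3/4)·R1: [0, -5/2, -5/2, 5, -5/2]
R3 ← R3 − (5/4)·R1: [0, -19/2, -7/2, 9, -3/2]
R3 ← R3 − (19/5)·R2: [0, 0, 6, -10, 8]
Echelon form has 3 nonzero rows, so rank(M) = 3.
The column space has dimension equal to the rank: 3.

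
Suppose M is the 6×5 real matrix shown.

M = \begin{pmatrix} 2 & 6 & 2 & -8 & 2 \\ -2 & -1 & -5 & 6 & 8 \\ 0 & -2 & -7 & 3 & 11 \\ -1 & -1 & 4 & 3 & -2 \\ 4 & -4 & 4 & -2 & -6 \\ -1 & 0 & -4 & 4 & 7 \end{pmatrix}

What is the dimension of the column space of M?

5

Row reduce to echelon form.
R2 ← R2 + R1: [0, 5, -3, -2, 10]
R4 ← R4 + (1/2)·R1: [0, 2, 5, -1, -1]
R5 ← R5 − (2)·R1: [0, -16, 0, 14, -10]
R6 ← R6 + (1/2)·R1: [0, 3, -3, 0, 8]
R3 ← R3 + (2/5)·R2: [0, 0, -41/5, 11/5, 15]
R4 ← R4 − (2/5)·R2: [0, 0, 31/5, -1/5, -5]
R5 ← R5 + (16/5)·R2: [0, 0, -48/5, 38/5, 22]
R6 ← R6 − (3/5)·R2: [0, 0, -6/5, 6/5, 2]
R4 ← R4 + (31/41)·R3: [0, 0, 0, 60/41, 260/41]
R5 ← R5 − (48/41)·R3: [0, 0, 0, 206/41, 182/41]
R6 ← R6 − (6/41)·R3: [0, 0, 0, 36/41, -8/41]
R5 ← R5 − (103/30)·R4: [0, 0, 0, 0, -52/3]
R6 ← R6 − (3/5)·R4: [0, 0, 0, 0, -4]
R6 ← R6 − (3/13)·R5: [0, 0, 0, 0, 0]
Echelon form has 5 nonzero rows, so rank(M) = 5.
The column space has dimension equal to the rank: 5.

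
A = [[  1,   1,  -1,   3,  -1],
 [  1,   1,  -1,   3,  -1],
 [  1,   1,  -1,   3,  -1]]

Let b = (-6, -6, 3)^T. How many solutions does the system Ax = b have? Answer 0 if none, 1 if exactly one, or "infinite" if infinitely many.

Row reduce the augmented matrix [A | b].
R2 ← R2 − R1: [0, 0, 0, 0, 0, 0]
R3 ← R3 − R1: [0, 0, 0, 0, 0, 9]
Swap R2 ↔ R3
The echelon form has 2 nonzero rows; the last pivot sits in the augmented column, so rank(A) = 1 but rank([A|b]) = 2.
Since the ranks differ, the system is inconsistent.
It has no solutions.

0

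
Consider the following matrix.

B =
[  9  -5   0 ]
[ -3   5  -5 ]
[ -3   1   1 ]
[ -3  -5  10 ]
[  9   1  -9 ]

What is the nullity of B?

Row reduce to echelon form.
R2 ← R2 + (1/3)·R1: [0, 10/3, -5]
R3 ← R3 + (1/3)·R1: [0, -2/3, 1]
R4 ← R4 + (1/3)·R1: [0, -20/3, 10]
R5 ← R5 − R1: [0, 6, -9]
R3 ← R3 + (1/5)·R2: [0, 0, 0]
R4 ← R4 + (2)·R2: [0, 0, 0]
R5 ← R5 − (9/5)·R2: [0, 0, 0]
2 nonzero rows, so rank(B) = 2.
B has 3 columns; by rank–nullity, nullity = 3 − 2 = 1.

1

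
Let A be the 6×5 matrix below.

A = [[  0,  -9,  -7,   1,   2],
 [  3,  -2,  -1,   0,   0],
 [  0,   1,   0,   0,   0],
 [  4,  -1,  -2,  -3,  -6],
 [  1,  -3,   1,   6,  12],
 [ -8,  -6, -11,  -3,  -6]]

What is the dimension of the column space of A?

4

Row reduce to echelon form.
Swap R1 ↔ R2
R4 ← R4 − (4/3)·R1: [0, 5/3, -2/3, -3, -6]
R5 ← R5 − (1/3)·R1: [0, -7/3, 4/3, 6, 12]
R6 ← R6 + (8/3)·R1: [0, -34/3, -41/3, -3, -6]
R3 ← R3 + (1/9)·R2: [0, 0, -7/9, 1/9, 2/9]
R4 ← R4 + (5/27)·R2: [0, 0, -53/27, -76/27, -152/27]
R5 ← R5 − (7/27)·R2: [0, 0, 85/27, 155/27, 310/27]
R6 ← R6 − (34/27)·R2: [0, 0, -131/27, -115/27, -230/27]
R4 ← R4 − (53/21)·R3: [0, 0, 0, -65/21, -130/21]
R5 ← R5 + (85/21)·R3: [0, 0, 0, 130/21, 260/21]
R6 ← R6 − (131/21)·R3: [0, 0, 0, -104/21, -208/21]
R5 ← R5 + (2)·R4: [0, 0, 0, 0, 0]
R6 ← R6 − (8/5)·R4: [0, 0, 0, 0, 0]
Echelon form has 4 nonzero rows, so rank(A) = 4.
The column space has dimension equal to the rank: 4.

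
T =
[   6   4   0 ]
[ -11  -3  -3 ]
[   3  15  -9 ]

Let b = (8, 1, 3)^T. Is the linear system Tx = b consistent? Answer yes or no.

no

Row reduce the augmented matrix [T | b].
R2 ← R2 + (11/6)·R1: [0, 13/3, -3, 47/3]
R3 ← R3 − (1/2)·R1: [0, 13, -9, -1]
R3 ← R3 − (3)·R2: [0, 0, 0, -48]
The echelon form has 3 nonzero rows; the last pivot sits in the augmented column, so rank(T) = 2 but rank([T|b]) = 3.
Since the ranks differ, the system is inconsistent.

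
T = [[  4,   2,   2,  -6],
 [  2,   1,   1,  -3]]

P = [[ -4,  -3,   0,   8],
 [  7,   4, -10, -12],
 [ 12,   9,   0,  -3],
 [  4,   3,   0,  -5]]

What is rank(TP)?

1

First compute TP:
[[ -2,  -4, -20,  32],
 [ -1,  -2, -10,  16]]
Now row reduce the product.
R2 ← R2 − (1/2)·R1: [0, 0, 0, 0]
1 nonzero row, so rank(TP) = 1.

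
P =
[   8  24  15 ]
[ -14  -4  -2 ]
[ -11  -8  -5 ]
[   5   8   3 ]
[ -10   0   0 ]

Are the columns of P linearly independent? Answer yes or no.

yes

Row reduce P to echelon form.
R2 ← R2 + (7/4)·R1: [0, 38, 97/4]
R3 ← R3 + (11/8)·R1: [0, 25, 125/8]
R4 ← R4 − (5/8)·R1: [0, -7, -51/8]
R5 ← R5 + (5/4)·R1: [0, 30, 75/4]
R3 ← R3 − (25/38)·R2: [0, 0, -25/76]
R4 ← R4 + (7/38)·R2: [0, 0, -145/76]
R5 ← R5 − (15/19)·R2: [0, 0, -15/38]
R4 ← R4 − (29/5)·R3: [0, 0, 0]
R5 ← R5 − (6/5)·R3: [0, 0, 0]
3 pivots among 3 columns.
Every column is a pivot column, so the columns are linearly independent.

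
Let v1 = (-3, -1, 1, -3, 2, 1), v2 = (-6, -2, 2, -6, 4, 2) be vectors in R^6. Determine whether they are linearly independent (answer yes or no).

Form the matrix with these vectors as rows and row reduce.
R2 ← R2 − (2)·R1: [0, 0, 0, 0, 0, 0]
1 nonzero row, so the 2 vectors span a space of dimension 1.
Since 1 < 2, the vectors are linearly dependent.

no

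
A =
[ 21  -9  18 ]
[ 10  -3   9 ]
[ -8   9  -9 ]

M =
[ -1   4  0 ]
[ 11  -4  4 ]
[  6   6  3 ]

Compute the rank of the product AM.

First compute AM:
[[-12, 228,  18],
 [ 11, 106,  15],
 [ 53, -122,   9]]
Now row reduce the product.
R2 ← R2 + (11/12)·R1: [0, 315, 63/2]
R3 ← R3 + (53/12)·R1: [0, 885, 177/2]
R3 ← R3 − (59/21)·R2: [0, 0, 0]
2 nonzero rows, so rank(AM) = 2.

2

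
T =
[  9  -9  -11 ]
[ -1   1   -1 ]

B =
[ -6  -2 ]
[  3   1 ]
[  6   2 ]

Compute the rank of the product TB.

First compute TB:
[[-147, -49],
 [  3,   1]]
Now row reduce the product.
R2 ← R2 + (1/49)·R1: [0, 0]
1 nonzero row, so rank(TB) = 1.

1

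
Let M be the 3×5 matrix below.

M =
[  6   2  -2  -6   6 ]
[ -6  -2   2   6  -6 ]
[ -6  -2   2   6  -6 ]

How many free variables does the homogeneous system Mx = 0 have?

4

Row reduce to echelon form.
R2 ← R2 + R1: [0, 0, 0, 0, 0]
R3 ← R3 + R1: [0, 0, 0, 0, 0]
1 nonzero row, so rank(M) = 1.
M has 5 columns; by rank–nullity, nullity = 5 − 1 = 4.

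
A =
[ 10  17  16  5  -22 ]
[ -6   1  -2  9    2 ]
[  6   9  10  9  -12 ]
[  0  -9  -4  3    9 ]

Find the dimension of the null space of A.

2

Row reduce to echelon form.
R2 ← R2 + (3/5)·R1: [0, 56/5, 38/5, 12, -56/5]
R3 ← R3 − (3/5)·R1: [0, -6/5, 2/5, 6, 6/5]
R3 ← R3 + (3/28)·R2: [0, 0, 17/14, 51/7, 0]
R4 ← R4 + (45/56)·R2: [0, 0, 59/28, 177/14, 0]
R4 ← R4 − (59/34)·R3: [0, 0, 0, 0, 0]
3 nonzero rows, so rank(A) = 3.
A has 5 columns; by rank–nullity, nullity = 5 − 3 = 2.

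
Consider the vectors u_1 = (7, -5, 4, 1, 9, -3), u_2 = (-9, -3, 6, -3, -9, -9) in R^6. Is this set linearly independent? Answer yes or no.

yes

Form the matrix with these vectors as rows and row reduce.
R2 ← R2 + (9/7)·R1: [0, -66/7, 78/7, -12/7, 18/7, -90/7]
2 nonzero rows, so the 2 vectors span a space of dimension 2.
Since 2 = 2, the vectors are linearly independent.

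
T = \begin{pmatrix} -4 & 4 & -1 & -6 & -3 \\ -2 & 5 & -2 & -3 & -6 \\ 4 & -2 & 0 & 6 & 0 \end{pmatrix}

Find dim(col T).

Row reduce to echelon form.
R2 ← R2 − (1/2)·R1: [0, 3, -3/2, 0, -9/2]
R3 ← R3 + R1: [0, 2, -1, 0, -3]
R3 ← R3 − (2/3)·R2: [0, 0, 0, 0, 0]
Echelon form has 2 nonzero rows, so rank(T) = 2.
The column space has dimension equal to the rank: 2.

2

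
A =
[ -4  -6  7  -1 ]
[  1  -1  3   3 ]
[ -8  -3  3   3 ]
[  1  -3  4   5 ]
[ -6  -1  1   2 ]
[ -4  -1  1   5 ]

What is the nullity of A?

0

Row reduce to echelon form.
R2 ← R2 + (1/4)·R1: [0, -5/2, 19/4, 11/4]
R3 ← R3 − (2)·R1: [0, 9, -11, 5]
R4 ← R4 + (1/4)·R1: [0, -9/2, 23/4, 19/4]
R5 ← R5 − (3/2)·R1: [0, 8, -19/2, 7/2]
R6 ← R6 − R1: [0, 5, -6, 6]
R3 ← R3 + (18/5)·R2: [0, 0, 61/10, 149/10]
R4 ← R4 − (9/5)·R2: [0, 0, -14/5, -1/5]
R5 ← R5 + (16/5)·R2: [0, 0, 57/10, 123/10]
R6 ← R6 + (2)·R2: [0, 0, 7/2, 23/2]
R4 ← R4 + (28/61)·R3: [0, 0, 0, 405/61]
R5 ← R5 − (57/61)·R3: [0, 0, 0, -99/61]
R6 ← R6 − (35/61)·R3: [0, 0, 0, 180/61]
R5 ← R5 + (11/45)·R4: [0, 0, 0, 0]
R6 ← R6 − (4/9)·R4: [0, 0, 0, 0]
4 nonzero rows, so rank(A) = 4.
A has 4 columns; by rank–nullity, nullity = 4 − 4 = 0.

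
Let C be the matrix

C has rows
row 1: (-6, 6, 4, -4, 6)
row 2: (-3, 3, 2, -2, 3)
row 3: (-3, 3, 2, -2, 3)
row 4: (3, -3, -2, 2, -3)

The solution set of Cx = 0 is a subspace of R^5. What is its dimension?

4

Row reduce to echelon form.
R2 ← R2 − (1/2)·R1: [0, 0, 0, 0, 0]
R3 ← R3 − (1/2)·R1: [0, 0, 0, 0, 0]
R4 ← R4 + (1/2)·R1: [0, 0, 0, 0, 0]
1 nonzero row, so rank(C) = 1.
C has 5 columns; by rank–nullity, nullity = 5 − 1 = 4.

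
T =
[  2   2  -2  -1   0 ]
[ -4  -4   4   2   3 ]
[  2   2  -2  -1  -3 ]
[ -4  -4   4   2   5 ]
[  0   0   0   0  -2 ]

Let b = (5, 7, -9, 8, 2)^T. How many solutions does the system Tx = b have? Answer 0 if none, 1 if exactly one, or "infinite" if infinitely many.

0

Row reduce the augmented matrix [T | b].
R2 ← R2 + (2)·R1: [0, 0, 0, 0, 3, 17]
R3 ← R3 − R1: [0, 0, 0, 0, -3, -14]
R4 ← R4 + (2)·R1: [0, 0, 0, 0, 5, 18]
R3 ← R3 + R2: [0, 0, 0, 0, 0, 3]
R4 ← R4 − (5/3)·R2: [0, 0, 0, 0, 0, -31/3]
R5 ← R5 + (2/3)·R2: [0, 0, 0, 0, 0, 40/3]
R4 ← R4 + (31/9)·R3: [0, 0, 0, 0, 0, 0]
R5 ← R5 − (40/9)·R3: [0, 0, 0, 0, 0, 0]
The echelon form has 3 nonzero rows; the last pivot sits in the augmented column, so rank(T) = 2 but rank([T|b]) = 3.
Since the ranks differ, the system is inconsistent.
It has no solutions.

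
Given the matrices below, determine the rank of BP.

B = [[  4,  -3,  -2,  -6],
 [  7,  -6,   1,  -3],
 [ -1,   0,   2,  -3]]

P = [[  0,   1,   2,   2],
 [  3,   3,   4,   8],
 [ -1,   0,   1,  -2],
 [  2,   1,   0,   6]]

3

First compute BP:
[[-19, -11,  -6, -48],
 [-25, -14,  -9, -54],
 [ -8,  -4,   0, -24]]
Now row reduce the product.
R2 ← R2 − (25/19)·R1: [0, 9/19, -21/19, 174/19]
R3 ← R3 − (8/19)·R1: [0, 12/19, 48/19, -72/19]
R3 ← R3 − (4/3)·R2: [0, 0, 4, -16]
3 nonzero rows, so rank(BP) = 3.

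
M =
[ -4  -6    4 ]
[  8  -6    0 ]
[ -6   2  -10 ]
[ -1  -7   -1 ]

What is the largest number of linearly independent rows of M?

3

Row reduce to echelon form.
R2 ← R2 + (2)·R1: [0, -18, 8]
R3 ← R3 − (3/2)·R1: [0, 11, -16]
R4 ← R4 − (1/4)·R1: [0, -11/2, -2]
R3 ← R3 + (11/18)·R2: [0, 0, -100/9]
R4 ← R4 − (11/36)·R2: [0, 0, -40/9]
R4 ← R4 − (2/5)·R3: [0, 0, 0]
Echelon form has 3 nonzero rows, so rank(M) = 3.
The rank gives the maximum number of linearly independent rows: 3.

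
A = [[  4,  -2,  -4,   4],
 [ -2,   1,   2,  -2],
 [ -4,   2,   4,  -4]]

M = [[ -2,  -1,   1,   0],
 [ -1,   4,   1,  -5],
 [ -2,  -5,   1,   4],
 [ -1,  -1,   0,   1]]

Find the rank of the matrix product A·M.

First compute AM:
[[ -2,   4,  -2,  -2],
 [  1,  -2,   1,   1],
 [  2,  -4,   2,   2]]
Now row reduce the product.
R2 ← R2 + (1/2)·R1: [0, 0, 0, 0]
R3 ← R3 + R1: [0, 0, 0, 0]
1 nonzero row, so rank(AM) = 1.

1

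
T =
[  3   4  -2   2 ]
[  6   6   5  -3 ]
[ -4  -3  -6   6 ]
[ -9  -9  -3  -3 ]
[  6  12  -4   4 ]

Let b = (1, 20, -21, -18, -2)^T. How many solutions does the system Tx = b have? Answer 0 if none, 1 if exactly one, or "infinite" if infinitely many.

Row reduce the augmented matrix [T | b].
R2 ← R2 − (2)·R1: [0, -2, 9, -7, 18]
R3 ← R3 + (4/3)·R1: [0, 7/3, -26/3, 26/3, -59/3]
R4 ← R4 + (3)·R1: [0, 3, -9, 3, -15]
R5 ← R5 − (2)·R1: [0, 4, 0, 0, -4]
R3 ← R3 + (7/6)·R2: [0, 0, 11/6, 1/2, 4/3]
R4 ← R4 + (3/2)·R2: [0, 0, 9/2, -15/2, 12]
R5 ← R5 + (2)·R2: [0, 0, 18, -14, 32]
R4 ← R4 − (27/11)·R3: [0, 0, 0, -96/11, 96/11]
R5 ← R5 − (108/11)·R3: [0, 0, 0, -208/11, 208/11]
R5 ← R5 − (13/6)·R4: [0, 0, 0, 0, 0]
The echelon form has 4 nonzero rows, and every pivot lies in the first 4 columns, so rank(T) = rank([T|b]) = 4.
The system is consistent.
rank = 4 = number of unknowns, so the solution is unique.

1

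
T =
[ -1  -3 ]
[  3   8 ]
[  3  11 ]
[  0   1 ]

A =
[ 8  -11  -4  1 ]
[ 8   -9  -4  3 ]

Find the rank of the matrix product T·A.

2

First compute TA:
[[-32,  38,  16, -10],
 [ 88, -105, -44,  27],
 [112, -132, -56,  36],
 [  8,  -9,  -4,   3]]
Now row reduce the product.
R2 ← R2 + (11/4)·R1: [0, -1/2, 0, -1/2]
R3 ← R3 + (7/2)·R1: [0, 1, 0, 1]
R4 ← R4 + (1/4)·R1: [0, 1/2, 0, 1/2]
R3 ← R3 + (2)·R2: [0, 0, 0, 0]
R4 ← R4 + R2: [0, 0, 0, 0]
2 nonzero rows, so rank(TA) = 2.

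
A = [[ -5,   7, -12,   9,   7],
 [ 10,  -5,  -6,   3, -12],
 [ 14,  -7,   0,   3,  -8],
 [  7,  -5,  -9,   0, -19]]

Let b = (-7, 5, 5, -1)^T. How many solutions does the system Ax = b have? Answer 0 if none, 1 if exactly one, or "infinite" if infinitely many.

0

Row reduce the augmented matrix [A | b].
R2 ← R2 + (2)·R1: [0, 9, -30, 21, 2, -9]
R3 ← R3 + (14/5)·R1: [0, 63/5, -168/5, 141/5, 58/5, -73/5]
R4 ← R4 + (7/5)·R1: [0, 24/5, -129/5, 63/5, -46/5, -54/5]
R3 ← R3 − (7/5)·R2: [0, 0, 42/5, -6/5, 44/5, -2]
R4 ← R4 − (8/15)·R2: [0, 0, -49/5, 7/5, -154/15, -6]
R4 ← R4 + (7/6)·R3: [0, 0, 0, 0, 0, -25/3]
The echelon form has 4 nonzero rows; the last pivot sits in the augmented column, so rank(A) = 3 but rank([A|b]) = 4.
Since the ranks differ, the system is inconsistent.
It has no solutions.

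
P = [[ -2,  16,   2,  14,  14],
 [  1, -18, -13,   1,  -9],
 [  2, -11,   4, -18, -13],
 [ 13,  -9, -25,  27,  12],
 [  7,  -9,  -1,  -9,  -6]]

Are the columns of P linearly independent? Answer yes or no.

no

Row reduce P to echelon form.
R2 ← R2 + (1/2)·R1: [0, -10, -12, 8, -2]
R3 ← R3 + R1: [0, 5, 6, -4, 1]
R4 ← R4 + (13/2)·R1: [0, 95, -12, 118, 103]
R5 ← R5 + (7/2)·R1: [0, 47, 6, 40, 43]
R3 ← R3 + (1/2)·R2: [0, 0, 0, 0, 0]
R4 ← R4 + (19/2)·R2: [0, 0, -126, 194, 84]
R5 ← R5 + (47/10)·R2: [0, 0, -252/5, 388/5, 168/5]
Swap R3 ↔ R4
R5 ← R5 − (2/5)·R3: [0, 0, 0, 0, 0]
3 pivots among 5 columns.
Only 3 < 5 pivot columns, so the columns are linearly dependent.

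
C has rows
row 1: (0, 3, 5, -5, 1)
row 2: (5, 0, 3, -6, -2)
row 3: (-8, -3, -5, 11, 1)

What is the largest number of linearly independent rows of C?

3

Row reduce to echelon form.
Swap R1 ↔ R2
R3 ← R3 + (8/5)·R1: [0, -3, -1/5, 7/5, -11/5]
R3 ← R3 + R2: [0, 0, 24/5, -18/5, -6/5]
Echelon form has 3 nonzero rows, so rank(C) = 3.
The rank gives the maximum number of linearly independent rows: 3.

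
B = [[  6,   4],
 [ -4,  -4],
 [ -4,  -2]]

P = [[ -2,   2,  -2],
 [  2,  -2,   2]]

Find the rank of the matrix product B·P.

1

First compute BP:
[[ -4,   4,  -4],
 [  0,   0,   0],
 [  4,  -4,   4]]
Now row reduce the product.
R3 ← R3 + R1: [0, 0, 0]
1 nonzero row, so rank(BP) = 1.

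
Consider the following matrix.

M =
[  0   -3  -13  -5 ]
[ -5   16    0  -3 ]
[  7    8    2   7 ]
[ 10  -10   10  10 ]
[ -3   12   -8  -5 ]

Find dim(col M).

4

Row reduce to echelon form.
Swap R1 ↔ R2
R3 ← R3 + (7/5)·R1: [0, 152/5, 2, 14/5]
R4 ← R4 + (2)·R1: [0, 22, 10, 4]
R5 ← R5 − (3/5)·R1: [0, 12/5, -8, -16/5]
R3 ← R3 + (152/15)·R2: [0, 0, -1946/15, -718/15]
R4 ← R4 + (22/3)·R2: [0, 0, -256/3, -98/3]
R5 ← R5 + (4/5)·R2: [0, 0, -92/5, -36/5]
R4 ← R4 − (640/973)·R3: [0, 0, 0, -1150/973]
R5 ← R5 − (138/973)·R3: [0, 0, 0, -400/973]
R5 ← R5 − (8/23)·R4: [0, 0, 0, 0]
Echelon form has 4 nonzero rows, so rank(M) = 4.
The column space has dimension equal to the rank: 4.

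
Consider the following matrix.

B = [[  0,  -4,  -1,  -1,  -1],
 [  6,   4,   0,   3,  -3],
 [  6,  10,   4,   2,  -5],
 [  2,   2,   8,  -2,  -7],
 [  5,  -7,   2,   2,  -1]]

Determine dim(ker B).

0

Row reduce to echelon form.
Swap R1 ↔ R2
R3 ← R3 − R1: [0, 6, 4, -1, -2]
R4 ← R4 − (1/3)·R1: [0, 2/3, 8, -3, -6]
R5 ← R5 − (5/6)·R1: [0, -31/3, 2, -1/2, 3/2]
R3 ← R3 + (3/2)·R2: [0, 0, 5/2, -5/2, -7/2]
R4 ← R4 + (1/6)·R2: [0, 0, 47/6, -19/6, -37/6]
R5 ← R5 − (31/12)·R2: [0, 0, 55/12, 25/12, 49/12]
R4 ← R4 − (47/15)·R3: [0, 0, 0, 14/3, 24/5]
R5 ← R5 − (11/6)·R3: [0, 0, 0, 20/3, 21/2]
R5 ← R5 − (10/7)·R4: [0, 0, 0, 0, 51/14]
5 nonzero rows, so rank(B) = 5.
B has 5 columns; by rank–nullity, nullity = 5 − 5 = 0.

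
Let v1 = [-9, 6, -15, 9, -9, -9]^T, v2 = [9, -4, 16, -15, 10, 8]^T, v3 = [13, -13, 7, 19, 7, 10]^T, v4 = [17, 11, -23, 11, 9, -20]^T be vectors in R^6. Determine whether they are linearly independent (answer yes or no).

Form the matrix with these vectors as rows and row reduce.
R2 ← R2 + R1: [0, 2, 1, -6, 1, -1]
R3 ← R3 + (13/9)·R1: [0, -13/3, -44/3, 32, -6, -3]
R4 ← R4 + (17/9)·R1: [0, 67/3, -154/3, 28, -8, -37]
R3 ← R3 + (13/6)·R2: [0, 0, -25/2, 19, -23/6, -31/6]
R4 ← R4 − (67/6)·R2: [0, 0, -125/2, 95, -115/6, -155/6]
R4 ← R4 − (5)·R3: [0, 0, 0, 0, 0, 0]
3 nonzero rows, so the 4 vectors span a space of dimension 3.
Since 3 < 4, the vectors are linearly dependent.

no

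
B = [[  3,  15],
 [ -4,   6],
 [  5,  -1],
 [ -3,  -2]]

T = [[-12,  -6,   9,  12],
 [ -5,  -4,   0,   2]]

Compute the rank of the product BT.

2

First compute BT:
[[-111, -78,  27,  66],
 [ 18,   0, -36, -36],
 [-55, -26,  45,  58],
 [ 46,  26, -27, -40]]
Now row reduce the product.
R2 ← R2 + (6/37)·R1: [0, -468/37, -1170/37, -936/37]
R3 ← R3 − (55/111)·R1: [0, 468/37, 1170/37, 936/37]
R4 ← R4 + (46/111)·R1: [0, -234/37, -585/37, -468/37]
R3 ← R3 + R2: [0, 0, 0, 0]
R4 ← R4 − (1/2)·R2: [0, 0, 0, 0]
2 nonzero rows, so rank(BT) = 2.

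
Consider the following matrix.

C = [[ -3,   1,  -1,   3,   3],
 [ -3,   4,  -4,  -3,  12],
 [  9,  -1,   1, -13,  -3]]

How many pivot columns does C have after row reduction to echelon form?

Row reduce to echelon form.
R2 ← R2 − R1: [0, 3, -3, -6, 9]
R3 ← R3 + (3)·R1: [0, 2, -2, -4, 6]
R3 ← R3 − (2/3)·R2: [0, 0, 0, 0, 0]
Echelon form has 2 nonzero rows, so rank(C) = 2.
Each nonzero row contributes one pivot column: 2 pivot columns.

2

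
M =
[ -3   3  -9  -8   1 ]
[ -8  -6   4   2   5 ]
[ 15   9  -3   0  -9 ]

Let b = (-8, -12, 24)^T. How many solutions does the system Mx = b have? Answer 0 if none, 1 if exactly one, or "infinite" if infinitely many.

Row reduce the augmented matrix [M | b].
R2 ← R2 − (8/3)·R1: [0, -14, 28, 70/3, 7/3, 28/3]
R3 ← R3 + (5)·R1: [0, 24, -48, -40, -4, -16]
R3 ← R3 + (12/7)·R2: [0, 0, 0, 0, 0, 0]
The echelon form has 2 nonzero rows, and every pivot lies in the first 5 columns, so rank(M) = rank([M|b]) = 2.
The system is consistent.
rank = 2 < 5 unknowns, so there are infinitely many solutions.

infinite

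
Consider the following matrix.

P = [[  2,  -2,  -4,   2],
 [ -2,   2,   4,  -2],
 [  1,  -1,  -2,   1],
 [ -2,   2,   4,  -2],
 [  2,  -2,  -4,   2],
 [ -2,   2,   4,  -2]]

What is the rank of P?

1

Row reduce to echelon form.
R2 ← R2 + R1: [0, 0, 0, 0]
R3 ← R3 − (1/2)·R1: [0, 0, 0, 0]
R4 ← R4 + R1: [0, 0, 0, 0]
R5 ← R5 − R1: [0, 0, 0, 0]
R6 ← R6 + R1: [0, 0, 0, 0]
Echelon form has 1 nonzero row, so rank(P) = 1.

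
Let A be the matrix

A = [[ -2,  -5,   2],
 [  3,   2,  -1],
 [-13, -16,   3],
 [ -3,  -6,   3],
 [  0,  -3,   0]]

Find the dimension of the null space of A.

0

Row reduce to echelon form.
R2 ← R2 + (3/2)·R1: [0, -11/2, 2]
R3 ← R3 − (13/2)·R1: [0, 33/2, -10]
R4 ← R4 − (3/2)·R1: [0, 3/2, 0]
R3 ← R3 + (3)·R2: [0, 0, -4]
R4 ← R4 + (3/11)·R2: [0, 0, 6/11]
R5 ← R5 − (6/11)·R2: [0, 0, -12/11]
R4 ← R4 + (3/22)·R3: [0, 0, 0]
R5 ← R5 − (3/11)·R3: [0, 0, 0]
3 nonzero rows, so rank(A) = 3.
A has 3 columns; by rank–nullity, nullity = 3 − 3 = 0.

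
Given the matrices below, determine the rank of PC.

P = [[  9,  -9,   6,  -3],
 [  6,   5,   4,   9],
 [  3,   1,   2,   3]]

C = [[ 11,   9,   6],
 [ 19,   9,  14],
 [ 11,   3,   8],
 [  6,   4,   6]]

First compute PC:
[[-24,   6, -42],
 [259, 147, 192],
 [ 92,  54,  66]]
Now row reduce the product.
R2 ← R2 + (259/24)·R1: [0, 847/4, -1045/4]
R3 ← R3 + (23/6)·R1: [0, 77, -95]
R3 ← R3 − (4/11)·R2: [0, 0, 0]
2 nonzero rows, so rank(PC) = 2.

2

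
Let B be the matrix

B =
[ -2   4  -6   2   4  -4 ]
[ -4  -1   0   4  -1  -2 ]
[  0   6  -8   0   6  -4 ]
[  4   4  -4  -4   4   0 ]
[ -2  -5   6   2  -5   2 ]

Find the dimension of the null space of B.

4

Row reduce to echelon form.
R2 ← R2 − (2)·R1: [0, -9, 12, 0, -9, 6]
R4 ← R4 + (2)·R1: [0, 12, -16, 0, 12, -8]
R5 ← R5 − R1: [0, -9, 12, 0, -9, 6]
R3 ← R3 + (2/3)·R2: [0, 0, 0, 0, 0, 0]
R4 ← R4 + (4/3)·R2: [0, 0, 0, 0, 0, 0]
R5 ← R5 − R2: [0, 0, 0, 0, 0, 0]
2 nonzero rows, so rank(B) = 2.
B has 6 columns; by rank–nullity, nullity = 6 − 2 = 4.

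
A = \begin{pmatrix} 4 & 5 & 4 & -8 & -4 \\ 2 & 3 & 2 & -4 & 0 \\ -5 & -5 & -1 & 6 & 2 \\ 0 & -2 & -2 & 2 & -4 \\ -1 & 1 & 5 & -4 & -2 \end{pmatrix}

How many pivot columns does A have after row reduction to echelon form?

Row reduce to echelon form.
R2 ← R2 − (1/2)·R1: [0, 1/2, 0, 0, 2]
R3 ← R3 + (5/4)·R1: [0, 5/4, 4, -4, -3]
R5 ← R5 + (1/4)·R1: [0, 9/4, 6, -6, -3]
R3 ← R3 − (5/2)·R2: [0, 0, 4, -4, -8]
R4 ← R4 + (4)·R2: [0, 0, -2, 2, 4]
R5 ← R5 − (9/2)·R2: [0, 0, 6, -6, -12]
R4 ← R4 + (1/2)·R3: [0, 0, 0, 0, 0]
R5 ← R5 − (3/2)·R3: [0, 0, 0, 0, 0]
Echelon form has 3 nonzero rows, so rank(A) = 3.
Each nonzero row contributes one pivot column: 3 pivot columns.

3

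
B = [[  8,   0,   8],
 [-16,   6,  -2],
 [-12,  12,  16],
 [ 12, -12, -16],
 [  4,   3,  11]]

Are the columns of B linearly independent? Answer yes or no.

Row reduce B to echelon form.
R2 ← R2 + (2)·R1: [0, 6, 14]
R3 ← R3 + (3/2)·R1: [0, 12, 28]
R4 ← R4 − (3/2)·R1: [0, -12, -28]
R5 ← R5 − (1/2)·R1: [0, 3, 7]
R3 ← R3 − (2)·R2: [0, 0, 0]
R4 ← R4 + (2)·R2: [0, 0, 0]
R5 ← R5 − (1/2)·R2: [0, 0, 0]
2 pivots among 3 columns.
Only 2 < 3 pivot columns, so the columns are linearly dependent.

no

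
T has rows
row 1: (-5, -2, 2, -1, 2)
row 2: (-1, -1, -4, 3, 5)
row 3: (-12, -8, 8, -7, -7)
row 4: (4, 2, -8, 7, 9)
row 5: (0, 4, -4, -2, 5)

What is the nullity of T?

Row reduce to echelon form.
R2 ← R2 − (1/5)·R1: [0, -3/5, -22/5, 16/5, 23/5]
R3 ← R3 − (12/5)·R1: [0, -16/5, 16/5, -23/5, -59/5]
R4 ← R4 + (4/5)·R1: [0, 2/5, -32/5, 31/5, 53/5]
R3 ← R3 − (16/3)·R2: [0, 0, 80/3, -65/3, -109/3]
R4 ← R4 + (2/3)·R2: [0, 0, -28/3, 25/3, 41/3]
R5 ← R5 + (20/3)·R2: [0, 0, -100/3, 58/3, 107/3]
R4 ← R4 + (7/20)·R3: [0, 0, 0, 3/4, 19/20]
R5 ← R5 + (5/4)·R3: [0, 0, 0, -31/4, -39/4]
R5 ← R5 + (31/3)·R4: [0, 0, 0, 0, 1/15]
5 nonzero rows, so rank(T) = 5.
T has 5 columns; by rank–nullity, nullity = 5 − 5 = 0.

0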